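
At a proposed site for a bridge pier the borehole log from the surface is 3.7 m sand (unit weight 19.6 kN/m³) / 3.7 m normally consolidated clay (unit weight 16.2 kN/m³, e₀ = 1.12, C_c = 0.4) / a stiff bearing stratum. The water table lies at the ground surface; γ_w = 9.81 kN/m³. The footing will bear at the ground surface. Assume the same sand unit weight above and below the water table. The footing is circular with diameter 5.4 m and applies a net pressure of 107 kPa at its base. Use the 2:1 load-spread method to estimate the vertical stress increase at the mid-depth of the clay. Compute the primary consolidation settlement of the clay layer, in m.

Mid-depth of clay below the ground surface: z = 3.7 + 3.7/2 = 5.55 m.
Total vertical stress at mid-clay: σ_v = 19.6×3.7 + 16.2×1.85 = 102.49 kPa.
Pore pressure: u = 9.81×(5.55 − 0) = 54.446 kPa.
Initial effective stress: σ'_0 = σ_v − u = 102.49 − 54.446 = 48.044 kPa.
Stress increase at mid-clay by the 2:1 spreading method:
Δσ ≈ qD²/(D+z)² = 107×5.4²/(5.4+5.55)² = 26.022 kPa
Final effective stress: σ'_f = σ'_0 + Δσ = 48.044 + 26.022 = 74.066 kPa.
Normally consolidated clay, so the full stress increment lies on the virgin compression line:
S_c = C_c·H/(1+e₀)·log₁₀(σ'_f/σ'_0) = 0.4×3.7/(1+1.12)×log₁₀(74.066/48.044)
    = 0.69811 × 0.18798 = 0.1312 m

S_c ≈ 0.131 m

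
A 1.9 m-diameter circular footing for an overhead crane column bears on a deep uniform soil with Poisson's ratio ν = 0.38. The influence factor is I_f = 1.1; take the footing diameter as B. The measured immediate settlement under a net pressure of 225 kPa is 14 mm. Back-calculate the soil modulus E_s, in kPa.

S_e = q·B·(1−ν²)/E_s · I_f  ⇒  E_s = q·B·(1−ν²)·I_f / S_e.
E_s = 225 × 1.9 × 0.8556 × 1.1 / 0.014 = 28740 kPa

E_s ≈ 28700 kPa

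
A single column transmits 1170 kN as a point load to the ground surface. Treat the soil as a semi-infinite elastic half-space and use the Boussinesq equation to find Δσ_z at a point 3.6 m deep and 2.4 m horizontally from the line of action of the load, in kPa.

Δσ_z ≈ 17.2 kPa

Boussinesq vertical stress below a point load on an elastic half-space:
Δσ_z = 3P/(2πz²) · [1 + (r/z)²]^(−5/2)
r/z = 2.4/3.6 = 0.66667; [1+(r/z)²]^(−5/2) = 0.39879.
Δσ_z = 3×1170/(2π×3.6²) × 0.39879 = 43.104 × 0.39879 = 17.19 kPa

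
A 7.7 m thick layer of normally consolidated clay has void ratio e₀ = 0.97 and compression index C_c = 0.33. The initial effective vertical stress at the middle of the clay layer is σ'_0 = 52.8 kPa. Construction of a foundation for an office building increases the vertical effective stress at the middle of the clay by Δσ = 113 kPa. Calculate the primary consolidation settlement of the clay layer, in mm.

S_c ≈ 641 mm

Final effective stress: σ'_f = σ'_0 + Δσ = 52.8 + 113 = 165.8 kPa.
Normally consolidated clay, so the full stress increment lies on the virgin compression line:
S_c = C_c·H/(1+e₀)·log₁₀(σ'_f/σ'_0) = 0.33×7.7/(1+0.97)×log₁₀(165.8/52.8)
    = 1.2898 × 0.49695 = 0.641 m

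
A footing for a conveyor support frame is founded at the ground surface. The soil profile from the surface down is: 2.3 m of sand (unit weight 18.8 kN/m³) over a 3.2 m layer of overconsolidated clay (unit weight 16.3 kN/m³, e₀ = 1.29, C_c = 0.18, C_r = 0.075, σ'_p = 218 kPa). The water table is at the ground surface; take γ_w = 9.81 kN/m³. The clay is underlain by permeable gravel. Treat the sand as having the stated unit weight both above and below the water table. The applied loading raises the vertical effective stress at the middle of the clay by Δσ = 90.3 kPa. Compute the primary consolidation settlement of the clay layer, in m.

Mid-depth of clay below the ground surface: z = 2.3 + 3.2/2 = 3.9 m.
Total vertical stress at mid-clay: σ_v = 18.8×2.3 + 16.3×1.6 = 69.32 kPa.
Pore pressure: u = 9.81×(3.9 − 0) = 38.259 kPa.
Initial effective stress: σ'_0 = σ_v − u = 69.32 − 38.259 = 31.061 kPa.
Final effective stress: σ'_f = 31.061 + 90.3 = 121.36 kPa.
σ'_f = 121.36 ≤ σ'_p = 218 kPa, so the clay remains overconsolidated and only the recompression index applies:
S_c = C_r·H/(1+e₀)·log₁₀(σ'_f/σ'_0) = 0.075×3.2/2.29×log₁₀(121.36/31.061)
    = 0.1048 × 0.59186 = 0.06203 m

S_c ≈ 0.062 m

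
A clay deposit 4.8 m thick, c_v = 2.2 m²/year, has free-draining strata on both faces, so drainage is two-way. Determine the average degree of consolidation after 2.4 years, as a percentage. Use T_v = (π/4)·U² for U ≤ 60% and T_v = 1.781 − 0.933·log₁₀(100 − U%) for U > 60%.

Drainage path length: H_d = H/2 = 2.4 m (double drainage).
T_v = c_v·t/H_d² = 2.2×2.4/2.4² = 0.91667.
T_v = 0.91667 corresponds to the U > 60% branch:
U = 1 − 10^((1.781 − T_v)/0.933)/100 = 0.9156

U ≈ 91.6 %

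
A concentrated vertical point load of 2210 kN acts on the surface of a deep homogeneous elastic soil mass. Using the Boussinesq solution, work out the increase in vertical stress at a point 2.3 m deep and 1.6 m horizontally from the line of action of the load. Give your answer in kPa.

Δσ_z ≈ 74.4 kPa

Boussinesq vertical stress below a point load on an elastic half-space:
Δσ_z = 3P/(2πz²) · [1 + (r/z)²]^(−5/2)
r/z = 1.6/2.3 = 0.69565; [1+(r/z)²]^(−5/2) = 0.37279.
Δσ_z = 3×2210/(2π×2.3²) × 0.37279 = 199.47 × 0.37279 = 74.36 kPa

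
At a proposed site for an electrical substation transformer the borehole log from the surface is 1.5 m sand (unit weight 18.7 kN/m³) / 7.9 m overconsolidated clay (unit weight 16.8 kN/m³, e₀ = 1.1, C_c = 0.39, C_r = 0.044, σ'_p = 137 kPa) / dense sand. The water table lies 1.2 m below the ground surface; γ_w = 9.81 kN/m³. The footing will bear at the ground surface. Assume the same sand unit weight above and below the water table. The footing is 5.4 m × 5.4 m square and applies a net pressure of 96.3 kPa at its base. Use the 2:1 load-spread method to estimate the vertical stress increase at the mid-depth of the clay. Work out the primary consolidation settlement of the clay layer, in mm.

Mid-depth of clay below the ground surface: z = 1.5 + 7.9/2 = 5.45 m.
Total vertical stress at mid-clay: σ_v = 18.7×1.5 + 16.8×3.95 = 94.41 kPa.
Pore pressure: u = 9.81×(5.45 − 1.2) = 41.693 kPa.
Initial effective stress: σ'_0 = σ_v − u = 94.41 − 41.693 = 52.717 kPa.
Stress increase at mid-clay by the 2:1 spreading method:
Δσ = qBL/((B+z)(L+z)) = 96.3×5.4×5.4/((5.4+5.45)(5.4+5.45)) = 23.854 kPa
Final effective stress: σ'_f = 52.717 + 23.854 = 76.571 kPa.
σ'_f = 76.571 ≤ σ'_p = 137 kPa, so the clay remains overconsolidated and only the recompression index applies:
S_c = C_r·H/(1+e₀)·log₁₀(σ'_f/σ'_0) = 0.044×7.9/2.1×log₁₀(76.571/52.717)
    = 0.16552 × 0.16211 = 0.02683 m

S_c ≈ 26.8 mm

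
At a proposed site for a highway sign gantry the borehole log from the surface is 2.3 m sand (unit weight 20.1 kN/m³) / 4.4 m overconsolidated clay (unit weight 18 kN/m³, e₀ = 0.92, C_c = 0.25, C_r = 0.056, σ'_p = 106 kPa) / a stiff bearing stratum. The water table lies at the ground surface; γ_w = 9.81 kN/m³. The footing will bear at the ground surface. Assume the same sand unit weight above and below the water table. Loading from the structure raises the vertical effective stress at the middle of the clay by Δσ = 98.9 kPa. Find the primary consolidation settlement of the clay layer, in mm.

S_c ≈ 122 mm

Mid-depth of clay below the ground surface: z = 2.3 + 4.4/2 = 4.5 m.
Total vertical stress at mid-clay: σ_v = 20.1×2.3 + 18×2.2 = 85.83 kPa.
Pore pressure: u = 9.81×(4.5 − 0) = 44.145 kPa.
Initial effective stress: σ'_0 = σ_v − u = 85.83 − 44.145 = 41.685 kPa.
Final effective stress: σ'_f = 41.685 + 98.9 = 140.59 kPa.
σ'_f = 140.59 > σ'_p = 106 kPa, so the stress path crosses the preconsolidation pressure — recompression up to σ'_p, then virgin compression beyond:
S_c = H/(1+e₀)·[C_r·log₁₀(σ'_p/σ'_0) + C_c·log₁₀(σ'_f/σ'_p)]
    = 4.4/1.92 × [0.056×log₁₀(106/41.685) + 0.25×log₁₀(140.59/106)]
    = 2.2917 × [0.022698 + 0.030662] = 0.1223 m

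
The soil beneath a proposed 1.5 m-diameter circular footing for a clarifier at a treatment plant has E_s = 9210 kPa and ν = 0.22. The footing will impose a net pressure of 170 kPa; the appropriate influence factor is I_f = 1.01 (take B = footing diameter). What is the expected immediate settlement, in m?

S_e ≈ 0.0266 m

Immediate (elastic) settlement: S_e = q·B·(1−ν²)/E_s · I_f.
S_e = 170 × 1.5 × (1 − 0.22²) / 9210 × 1.01
    = 170 × 1.5 × 0.9516 / 9210 × 1.01
    = 0.02661 m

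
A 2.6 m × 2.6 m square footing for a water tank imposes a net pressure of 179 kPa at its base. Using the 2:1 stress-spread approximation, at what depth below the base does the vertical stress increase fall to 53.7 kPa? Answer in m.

2:1 spreading — at depth z the loaded area has grown by z in each plan dimension:
qB²/(B+z)² = Δσ_z ⇒ z = B(√(q/Δσ_z) − 1) = 2.6×(√(179/53.7) − 1) = 2.147 m

z ≈ 2.15 m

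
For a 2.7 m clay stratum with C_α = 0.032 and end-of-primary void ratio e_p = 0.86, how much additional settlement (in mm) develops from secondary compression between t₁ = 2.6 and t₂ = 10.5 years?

S_s ≈ 28.2 mm

Secondary compression: S_s = C_α·H/(1+e_p)·log₁₀(t₂/t₁)
S_s = 0.032×2.7/(1+0.86)×log₁₀(10.5/2.6)
    = 0.04645 × 0.6062 = 0.02816 m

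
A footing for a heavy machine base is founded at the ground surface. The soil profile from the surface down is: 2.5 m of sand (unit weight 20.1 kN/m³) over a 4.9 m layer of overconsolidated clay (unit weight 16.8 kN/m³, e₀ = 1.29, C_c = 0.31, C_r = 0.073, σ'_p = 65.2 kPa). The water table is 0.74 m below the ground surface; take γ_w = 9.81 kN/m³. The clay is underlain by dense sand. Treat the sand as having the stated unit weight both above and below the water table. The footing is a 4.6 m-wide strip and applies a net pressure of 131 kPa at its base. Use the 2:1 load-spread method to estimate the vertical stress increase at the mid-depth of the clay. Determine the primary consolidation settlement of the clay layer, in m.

Mid-depth of clay below the ground surface: z = 2.5 + 4.9/2 = 4.95 m.
Total vertical stress at mid-clay: σ_v = 20.1×2.5 + 16.8×2.45 = 91.41 kPa.
Pore pressure: u = 9.81×(4.95 − 0.74) = 41.3 kPa.
Initial effective stress: σ'_0 = σ_v − u = 91.41 − 41.3 = 50.11 kPa.
Stress increase at mid-clay by the 2:1 spreading method:
Δσ = qB/(B+z) = 131×4.6/(4.6+4.95) = 63.099 kPa
Final effective stress: σ'_f = 50.11 + 63.099 = 113.21 kPa.
σ'_f = 113.21 > σ'_p = 65.2 kPa, so the stress path crosses the preconsolidation pressure — recompression up to σ'_p, then virgin compression beyond:
S_c = H/(1+e₀)·[C_r·log₁₀(σ'_p/σ'_0) + C_c·log₁₀(σ'_f/σ'_p)]
    = 4.9/2.29 × [0.073×log₁₀(65.2/50.11) + 0.31×log₁₀(113.21/65.2)]
    = 2.1397 × [0.0083456 + 0.074288] = 0.1768 m

S_c ≈ 0.177 m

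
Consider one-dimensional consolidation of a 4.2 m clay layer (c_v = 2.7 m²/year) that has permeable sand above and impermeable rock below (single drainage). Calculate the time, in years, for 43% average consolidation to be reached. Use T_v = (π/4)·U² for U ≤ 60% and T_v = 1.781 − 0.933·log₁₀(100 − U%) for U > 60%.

Drainage path length: H_d = H = 4.2 m (single drainage).
U ≤ 60%: T_v = (π/4)·U² = (π/4)×0.43² = 0.14522.
t = T_v·H_d²/c_v = 0.14522×4.2²/2.7 = 0.9488 years.

t ≈ 0.949 years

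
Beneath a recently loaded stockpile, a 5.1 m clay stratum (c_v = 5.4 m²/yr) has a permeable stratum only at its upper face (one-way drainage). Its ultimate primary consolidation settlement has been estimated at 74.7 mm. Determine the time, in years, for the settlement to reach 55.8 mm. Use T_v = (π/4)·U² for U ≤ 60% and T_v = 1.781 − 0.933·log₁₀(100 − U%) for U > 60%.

t ≈ 2.27 years

Drainage path length: H_d = H = 5.1 m (single drainage).
U = S(t)/S_ult = 55.8/74.7 = 0.747.
U > 60%: T_v = 1.781 − 0.933·log₁₀(100 − 74.699) = 0.47187.
t = T_v·H_d²/c_v = 0.47187×5.1²/5.4 = 2.273 years.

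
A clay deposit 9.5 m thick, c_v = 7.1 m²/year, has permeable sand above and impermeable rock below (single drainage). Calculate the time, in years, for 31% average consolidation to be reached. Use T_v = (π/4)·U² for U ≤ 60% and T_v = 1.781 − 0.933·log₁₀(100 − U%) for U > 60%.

Drainage path length: H_d = H = 9.5 m (single drainage).
U ≤ 60%: T_v = (π/4)·U² = (π/4)×0.31² = 0.075477.
t = T_v·H_d²/c_v = 0.075477×9.5²/7.1 = 0.9594 years.

t ≈ 0.959 years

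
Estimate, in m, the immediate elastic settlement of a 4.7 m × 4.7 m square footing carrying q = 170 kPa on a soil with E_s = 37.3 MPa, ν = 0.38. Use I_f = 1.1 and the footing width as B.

Immediate (elastic) settlement: S_e = q·B·(1−ν²)/E_s · I_f.
E_s = 37.3 MPa = 37300 kPa.
S_e = 170 × 4.7 × (1 − 0.38²) / 37300 × 1.1
    = 170 × 4.7 × 0.8556 / 37300 × 1.1
    = 0.02016 m

S_e ≈ 0.0202 m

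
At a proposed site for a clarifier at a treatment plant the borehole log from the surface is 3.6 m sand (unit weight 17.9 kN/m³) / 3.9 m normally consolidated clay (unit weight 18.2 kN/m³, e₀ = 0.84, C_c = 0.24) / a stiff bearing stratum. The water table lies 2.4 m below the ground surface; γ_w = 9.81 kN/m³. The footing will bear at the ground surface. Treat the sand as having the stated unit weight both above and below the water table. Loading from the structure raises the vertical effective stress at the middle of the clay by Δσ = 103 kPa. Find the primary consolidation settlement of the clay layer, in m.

Mid-depth of clay below the ground surface: z = 3.6 + 3.9/2 = 5.55 m.
Total vertical stress at mid-clay: σ_v = 17.9×3.6 + 18.2×1.95 = 99.93 kPa.
Pore pressure: u = 9.81×(5.55 − 2.4) = 30.902 kPa.
Initial effective stress: σ'_0 = σ_v − u = 99.93 − 30.902 = 69.028 kPa.
Final effective stress: σ'_f = σ'_0 + Δσ = 69.028 + 103 = 172.03 kPa.
Normally consolidated clay, so the full stress increment lies on the virgin compression line:
S_c = C_c·H/(1+e₀)·log₁₀(σ'_f/σ'_0) = 0.24×3.9/(1+0.84)×log₁₀(172.03/69.028)
    = 0.5087 × 0.39658 = 0.2017 m

S_c ≈ 0.202 m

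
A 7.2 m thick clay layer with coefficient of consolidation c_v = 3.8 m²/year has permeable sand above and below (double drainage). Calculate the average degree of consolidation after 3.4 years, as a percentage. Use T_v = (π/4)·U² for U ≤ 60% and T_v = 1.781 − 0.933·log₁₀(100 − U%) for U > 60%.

U ≈ 93.1 %

Drainage path length: H_d = H/2 = 3.6 m (double drainage).
T_v = c_v·t/H_d² = 3.8×3.4/3.6² = 0.99691.
T_v = 0.99691 corresponds to the U > 60% branch:
U = 1 − 10^((1.781 − T_v)/0.933)/100 = 0.9308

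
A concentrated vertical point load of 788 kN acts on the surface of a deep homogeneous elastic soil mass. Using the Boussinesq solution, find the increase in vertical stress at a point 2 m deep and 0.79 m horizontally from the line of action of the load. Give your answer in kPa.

Δσ_z ≈ 65.5 kPa

Boussinesq vertical stress below a point load on an elastic half-space:
Δσ_z = 3P/(2πz²) · [1 + (r/z)²]^(−5/2)
r/z = 0.79/2 = 0.395; [1+(r/z)²]^(−5/2) = 0.69596.
Δσ_z = 3×788/(2π×2²) × 0.69596 = 94.061 × 0.69596 = 65.46 kPa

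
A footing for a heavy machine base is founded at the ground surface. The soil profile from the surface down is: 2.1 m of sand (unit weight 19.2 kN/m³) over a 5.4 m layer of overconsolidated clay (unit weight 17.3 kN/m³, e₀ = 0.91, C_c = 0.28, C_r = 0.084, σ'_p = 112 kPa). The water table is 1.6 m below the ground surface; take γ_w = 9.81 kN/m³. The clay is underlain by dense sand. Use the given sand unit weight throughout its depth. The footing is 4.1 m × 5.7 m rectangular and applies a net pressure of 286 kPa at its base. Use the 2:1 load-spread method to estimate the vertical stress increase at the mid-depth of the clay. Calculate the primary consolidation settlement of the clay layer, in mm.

S_c ≈ 116 mm

Mid-depth of clay below the ground surface: z = 2.1 + 5.4/2 = 4.8 m.
Total vertical stress at mid-clay: σ_v = 19.2×2.1 + 17.3×2.7 = 87.03 kPa.
Pore pressure: u = 9.81×(4.8 − 1.6) = 31.392 kPa.
Initial effective stress: σ'_0 = σ_v − u = 87.03 − 31.392 = 55.638 kPa.
Stress increase at mid-clay by the 2:1 spreading method:
Δσ = qBL/((B+z)(L+z)) = 286×4.1×5.7/((4.1+4.8)(5.7+4.8)) = 71.523 kPa
Final effective stress: σ'_f = 55.638 + 71.523 = 127.16 kPa.
σ'_f = 127.16 > σ'_p = 112 kPa, so the stress path crosses the preconsolidation pressure — recompression up to σ'_p, then virgin compression beyond:
S_c = H/(1+e₀)·[C_r·log₁₀(σ'_p/σ'_0) + C_c·log₁₀(σ'_f/σ'_p)]
    = 5.4/1.91 × [0.084×log₁₀(112/55.638) + 0.28×log₁₀(127.16/112)]
    = 2.8272 × [0.025523 + 0.015437] = 0.1158 m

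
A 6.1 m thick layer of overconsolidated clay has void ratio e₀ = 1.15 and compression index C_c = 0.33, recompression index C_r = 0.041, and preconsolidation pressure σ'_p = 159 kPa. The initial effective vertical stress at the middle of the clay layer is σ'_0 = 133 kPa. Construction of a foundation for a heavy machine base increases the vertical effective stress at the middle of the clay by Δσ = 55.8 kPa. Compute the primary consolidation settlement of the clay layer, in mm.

Final effective stress: σ'_f = 133 + 55.8 = 188.8 kPa.
σ'_f = 188.8 > σ'_p = 159 kPa, so the stress path crosses the preconsolidation pressure — recompression up to σ'_p, then virgin compression beyond:
S_c = H/(1+e₀)·[C_r·log₁₀(σ'_p/σ'_0) + C_c·log₁₀(σ'_f/σ'_p)]
    = 6.1/2.15 × [0.041×log₁₀(159/133) + 0.33×log₁₀(188.8/159)]
    = 2.8372 × [0.0031794 + 0.02462] = 0.07887 m

S_c ≈ 78.9 mm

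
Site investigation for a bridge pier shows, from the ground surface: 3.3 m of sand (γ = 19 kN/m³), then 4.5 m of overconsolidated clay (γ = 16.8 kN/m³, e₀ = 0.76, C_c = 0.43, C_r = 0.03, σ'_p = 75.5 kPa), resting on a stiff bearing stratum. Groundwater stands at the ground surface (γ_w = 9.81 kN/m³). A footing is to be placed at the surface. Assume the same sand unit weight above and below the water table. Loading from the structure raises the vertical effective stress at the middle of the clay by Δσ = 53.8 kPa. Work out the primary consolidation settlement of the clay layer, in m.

Mid-depth of clay below the ground surface: z = 3.3 + 4.5/2 = 5.55 m.
Total vertical stress at mid-clay: σ_v = 19×3.3 + 16.8×2.25 = 100.5 kPa.
Pore pressure: u = 9.81×(5.55 − 0) = 54.446 kPa.
Initial effective stress: σ'_0 = σ_v − u = 100.5 − 54.446 = 46.054 kPa.
Final effective stress: σ'_f = 46.054 + 53.8 = 99.854 kPa.
σ'_f = 99.854 > σ'_p = 75.5 kPa, so the stress path crosses the preconsolidation pressure — recompression up to σ'_p, then virgin compression beyond:
S_c = H/(1+e₀)·[C_r·log₁₀(σ'_p/σ'_0) + C_c·log₁₀(σ'_f/σ'_p)]
    = 4.5/1.76 × [0.03×log₁₀(75.5/46.054) + 0.43×log₁₀(99.854/75.5)]
    = 2.5568 × [0.0064404 + 0.05221] = 0.15 m

S_c ≈ 0.15 m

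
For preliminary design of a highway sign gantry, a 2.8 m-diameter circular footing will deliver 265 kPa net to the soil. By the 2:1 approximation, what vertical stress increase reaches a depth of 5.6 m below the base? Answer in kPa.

By the 2:1 method the load spreads at 1 horizontal : 2 vertical, so at depth z the loaded area has grown by z in each plan dimension:
Δσ ≈ qD²/(D+z)² = 265×2.8²/(2.8+5.6)² = 29.444 kPa

Δσ_z ≈ 29.4 kPa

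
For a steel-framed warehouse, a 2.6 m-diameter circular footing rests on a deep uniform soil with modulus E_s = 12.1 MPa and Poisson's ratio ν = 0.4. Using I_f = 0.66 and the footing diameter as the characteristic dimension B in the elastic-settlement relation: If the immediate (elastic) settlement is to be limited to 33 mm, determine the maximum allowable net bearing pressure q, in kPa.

E_s = 12.1 MPa = 12100 kPa.
S_e = q·B·(1−ν²)/E_s · I_f  ⇒  q = S_e·E_s / (B·(1−ν²)·I_f).
q = 0.033 × 12100 / (2.6 × 0.84 × 0.66) = 277 kPa

q ≈ 277 kPa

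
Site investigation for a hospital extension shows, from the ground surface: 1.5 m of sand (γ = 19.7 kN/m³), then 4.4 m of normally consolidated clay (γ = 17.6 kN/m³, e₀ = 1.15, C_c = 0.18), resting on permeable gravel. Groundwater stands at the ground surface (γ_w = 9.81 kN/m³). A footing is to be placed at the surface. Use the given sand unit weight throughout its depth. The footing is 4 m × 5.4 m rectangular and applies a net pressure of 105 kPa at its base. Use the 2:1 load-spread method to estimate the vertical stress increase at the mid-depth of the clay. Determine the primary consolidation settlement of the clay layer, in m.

Mid-depth of clay below the ground surface: z = 1.5 + 4.4/2 = 3.7 m.
Total vertical stress at mid-clay: σ_v = 19.7×1.5 + 17.6×2.2 = 68.27 kPa.
Pore pressure: u = 9.81×(3.7 − 0) = 36.297 kPa.
Initial effective stress: σ'_0 = σ_v − u = 68.27 − 36.297 = 31.973 kPa.
Stress increase at mid-clay by the 2:1 spreading method:
Δσ = qBL/((B+z)(L+z)) = 105×4×5.4/((4+3.7)(5.4+3.7)) = 32.368 kPa
Final effective stress: σ'_f = σ'_0 + Δσ = 31.973 + 32.368 = 64.341 kPa.
Normally consolidated clay, so the full stress increment lies on the virgin compression line:
S_c = C_c·H/(1+e₀)·log₁₀(σ'_f/σ'_0) = 0.18×4.4/(1+1.15)×log₁₀(64.341/31.973)
    = 0.36837 × 0.3037 = 0.1119 m

S_c ≈ 0.112 m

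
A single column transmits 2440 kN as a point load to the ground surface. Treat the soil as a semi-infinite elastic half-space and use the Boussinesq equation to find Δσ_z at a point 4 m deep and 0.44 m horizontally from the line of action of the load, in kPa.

Boussinesq vertical stress below a point load on an elastic half-space:
Δσ_z = 3P/(2πz²) · [1 + (r/z)²]^(−5/2)
r/z = 0.44/4 = 0.11; [1+(r/z)²]^(−5/2) = 0.97038.
Δσ_z = 3×2440/(2π×4²) × 0.97038 = 72.813 × 0.97038 = 70.66 kPa

Δσ_z ≈ 70.7 kPa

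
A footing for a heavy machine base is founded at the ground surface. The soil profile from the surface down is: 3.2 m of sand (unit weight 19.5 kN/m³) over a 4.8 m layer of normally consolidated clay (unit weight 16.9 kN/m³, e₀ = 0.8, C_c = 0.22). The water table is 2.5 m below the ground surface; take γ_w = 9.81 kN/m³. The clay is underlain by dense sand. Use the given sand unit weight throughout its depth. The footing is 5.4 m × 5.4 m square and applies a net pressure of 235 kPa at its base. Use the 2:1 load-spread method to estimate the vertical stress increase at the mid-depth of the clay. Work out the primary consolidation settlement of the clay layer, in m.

Mid-depth of clay below the ground surface: z = 3.2 + 4.8/2 = 5.6 m.
Total vertical stress at mid-clay: σ_v = 19.5×3.2 + 16.9×2.4 = 102.96 kPa.
Pore pressure: u = 9.81×(5.6 − 2.5) = 30.411 kPa.
Initial effective stress: σ'_0 = σ_v − u = 102.96 − 30.411 = 72.549 kPa.
Stress increase at mid-clay by the 2:1 spreading method:
Δσ = qBL/((B+z)(L+z)) = 235×5.4×5.4/((5.4+5.6)(5.4+5.6)) = 56.633 kPa
Final effective stress: σ'_f = σ'_0 + Δσ = 72.549 + 56.633 = 129.18 kPa.
Normally consolidated clay, so the full stress increment lies on the virgin compression line:
S_c = C_c·H/(1+e₀)·log₁₀(σ'_f/σ'_0) = 0.22×4.8/(1+0.8)×log₁₀(129.18/72.549)
    = 0.58667 × 0.25056 = 0.147 m

S_c ≈ 0.147 m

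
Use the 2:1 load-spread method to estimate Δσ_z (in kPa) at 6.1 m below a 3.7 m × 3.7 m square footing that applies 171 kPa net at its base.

By the 2:1 method the load spreads at 1 horizontal : 2 vertical, so at depth z the loaded area has grown by z in each plan dimension:
Δσ = qBL/((B+z)(L+z)) = 171×3.7×3.7/((3.7+6.1)(3.7+6.1)) = 24.375 kPa

Δσ_z ≈ 24.4 kPa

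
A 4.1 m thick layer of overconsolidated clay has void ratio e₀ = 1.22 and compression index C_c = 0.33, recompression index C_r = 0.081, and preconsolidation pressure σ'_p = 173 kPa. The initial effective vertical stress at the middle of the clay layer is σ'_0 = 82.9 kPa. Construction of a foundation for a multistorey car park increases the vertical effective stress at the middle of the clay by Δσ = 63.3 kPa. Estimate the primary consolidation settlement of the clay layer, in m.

S_c ≈ 0.0369 m

Final effective stress: σ'_f = 82.9 + 63.3 = 146.2 kPa.
σ'_f = 146.2 ≤ σ'_p = 173 kPa, so the clay remains overconsolidated and only the recompression index applies:
S_c = C_r·H/(1+e₀)·log₁₀(σ'_f/σ'_0) = 0.081×4.1/2.22×log₁₀(146.2/82.9)
    = 0.14959 × 0.24639 = 0.03686 m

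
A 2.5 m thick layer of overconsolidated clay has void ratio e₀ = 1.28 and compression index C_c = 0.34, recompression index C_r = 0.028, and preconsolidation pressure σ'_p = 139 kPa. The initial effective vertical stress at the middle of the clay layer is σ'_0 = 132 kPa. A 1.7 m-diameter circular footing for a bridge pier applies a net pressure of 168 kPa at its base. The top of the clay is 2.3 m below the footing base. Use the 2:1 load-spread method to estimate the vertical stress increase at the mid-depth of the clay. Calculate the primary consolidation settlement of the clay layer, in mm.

S_c ≈ 12.6 mm

Mid-depth of clay below the footing base: z = 2.3 + 2.5/2 = 3.55 m.
Stress increase at mid-clay by the 2:1 spreading method:
Δσ ≈ qD²/(D+z)² = 168×1.7²/(1.7+3.55)² = 17.615 kPa
Final effective stress: σ'_f = 132 + 17.615 = 149.62 kPa.
σ'_f = 149.62 > σ'_p = 139 kPa, so the stress path crosses the preconsolidation pressure — recompression up to σ'_p, then virgin compression beyond:
S_c = H/(1+e₀)·[C_r·log₁₀(σ'_p/σ'_0) + C_c·log₁₀(σ'_f/σ'_p)]
    = 2.5/2.28 × [0.028×log₁₀(139/132) + 0.34×log₁₀(149.62/139)]
    = 1.0965 × [0.00062834 + 0.010871] = 0.01261 m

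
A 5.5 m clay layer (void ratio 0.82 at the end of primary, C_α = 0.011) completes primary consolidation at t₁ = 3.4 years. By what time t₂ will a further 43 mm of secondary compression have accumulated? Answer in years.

S_s = C_α·H/(1+e_p)·log₁₀(t₂/t₁) ⇒ log₁₀(t₂/t₁) = S_s·(1+e_p)/(C_α·H).
log₁₀(t₂/t₁) = 0.043 × (1+0.82) / (0.011×5.5) = 1.294
t₂ = t₁ × 10^1.294 = 3.4 × 19.66 = 66.84 years

t₂ ≈ 66.8 years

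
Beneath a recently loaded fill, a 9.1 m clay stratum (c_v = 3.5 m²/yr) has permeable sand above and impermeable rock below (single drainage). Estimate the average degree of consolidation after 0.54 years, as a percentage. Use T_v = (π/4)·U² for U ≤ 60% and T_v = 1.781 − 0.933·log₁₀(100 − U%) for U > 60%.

U ≈ 17 %

Drainage path length: H_d = H = 9.1 m (single drainage).
T_v = c_v·t/H_d² = 3.5×0.54/9.1² = 0.022823.
T_v = 0.022823 corresponds to the U ≤ 60% branch:
U = √(4T_v/π) = 0.1705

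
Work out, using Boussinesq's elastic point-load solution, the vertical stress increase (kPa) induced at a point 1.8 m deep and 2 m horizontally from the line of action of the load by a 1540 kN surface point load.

Boussinesq vertical stress below a point load on an elastic half-space:
Δσ_z = 3P/(2πz²) · [1 + (r/z)²]^(−5/2)
r/z = 2/1.8 = 1.1111; [1+(r/z)²]^(−5/2) = 0.13397.
Δσ_z = 3×1540/(2π×1.8²) × 0.13397 = 226.94 × 0.13397 = 30.4 kPa

Δσ_z ≈ 30.4 kPa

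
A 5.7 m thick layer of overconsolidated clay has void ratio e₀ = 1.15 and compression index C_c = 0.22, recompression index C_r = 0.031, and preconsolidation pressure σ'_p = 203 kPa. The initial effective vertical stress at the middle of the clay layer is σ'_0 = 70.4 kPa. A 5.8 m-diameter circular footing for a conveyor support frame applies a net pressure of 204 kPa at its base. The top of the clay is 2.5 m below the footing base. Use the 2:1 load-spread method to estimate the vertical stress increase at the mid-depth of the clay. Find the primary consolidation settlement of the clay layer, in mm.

Mid-depth of clay below the footing base: z = 2.5 + 5.7/2 = 5.35 m.
Stress increase at mid-clay by the 2:1 spreading method:
Δσ ≈ qD²/(D+z)² = 204×5.8²/(5.8+5.35)² = 55.2 kPa
Final effective stress: σ'_f = 70.4 + 55.2 = 125.6 kPa.
σ'_f = 125.6 ≤ σ'_p = 203 kPa, so the clay remains overconsolidated and only the recompression index applies:
S_c = C_r·H/(1+e₀)·log₁₀(σ'_f/σ'_0) = 0.031×5.7/2.15×log₁₀(125.6/70.4)
    = 0.082187 × 0.25142 = 0.02066 m

S_c ≈ 20.7 mm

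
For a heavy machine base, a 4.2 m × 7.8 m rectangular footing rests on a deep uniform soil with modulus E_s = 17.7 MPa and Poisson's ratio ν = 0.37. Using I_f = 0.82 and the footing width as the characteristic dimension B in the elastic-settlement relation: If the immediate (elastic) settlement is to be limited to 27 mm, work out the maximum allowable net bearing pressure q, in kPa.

q ≈ 161 kPa

E_s = 17.7 MPa = 17700 kPa.
S_e = q·B·(1−ν²)/E_s · I_f  ⇒  q = S_e·E_s / (B·(1−ν²)·I_f).
q = 0.027 × 17700 / (4.2 × 0.8631 × 0.82) = 160.8 kPa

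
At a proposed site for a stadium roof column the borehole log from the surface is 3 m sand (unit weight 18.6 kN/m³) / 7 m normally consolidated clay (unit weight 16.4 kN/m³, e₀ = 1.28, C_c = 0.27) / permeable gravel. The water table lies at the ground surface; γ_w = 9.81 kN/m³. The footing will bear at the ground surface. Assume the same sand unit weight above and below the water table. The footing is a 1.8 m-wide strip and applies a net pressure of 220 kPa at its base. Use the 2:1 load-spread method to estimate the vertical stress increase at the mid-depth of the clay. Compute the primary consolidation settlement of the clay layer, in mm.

S_c ≈ 243 mm

Mid-depth of clay below the ground surface: z = 3 + 7/2 = 6.5 m.
Total vertical stress at mid-clay: σ_v = 18.6×3 + 16.4×3.5 = 113.2 kPa.
Pore pressure: u = 9.81×(6.5 − 0) = 63.765 kPa.
Initial effective stress: σ'_0 = σ_v − u = 113.2 − 63.765 = 49.435 kPa.
Stress increase at mid-clay by the 2:1 spreading method:
Δσ = qB/(B+z) = 220×1.8/(1.8+6.5) = 47.711 kPa
Final effective stress: σ'_f = σ'_0 + Δσ = 49.435 + 47.711 = 97.146 kPa.
Normally consolidated clay, so the full stress increment lies on the virgin compression line:
S_c = C_c·H/(1+e₀)·log₁₀(σ'_f/σ'_0) = 0.27×7/(1+1.28)×log₁₀(97.146/49.435)
    = 0.82895 × 0.29339 = 0.2432 m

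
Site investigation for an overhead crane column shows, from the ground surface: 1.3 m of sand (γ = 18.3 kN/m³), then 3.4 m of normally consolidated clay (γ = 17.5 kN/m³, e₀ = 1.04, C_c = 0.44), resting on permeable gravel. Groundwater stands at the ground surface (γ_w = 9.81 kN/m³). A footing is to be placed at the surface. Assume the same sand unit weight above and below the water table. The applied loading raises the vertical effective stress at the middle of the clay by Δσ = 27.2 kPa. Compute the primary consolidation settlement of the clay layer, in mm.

S_c ≈ 241 mm

Mid-depth of clay below the ground surface: z = 1.3 + 3.4/2 = 3 m.
Total vertical stress at mid-clay: σ_v = 18.3×1.3 + 17.5×1.7 = 53.54 kPa.
Pore pressure: u = 9.81×(3 − 0) = 29.43 kPa.
Initial effective stress: σ'_0 = σ_v − u = 53.54 − 29.43 = 24.11 kPa.
Final effective stress: σ'_f = σ'_0 + Δσ = 24.11 + 27.2 = 51.31 kPa.
Normally consolidated clay, so the full stress increment lies on the virgin compression line:
S_c = C_c·H/(1+e₀)·log₁₀(σ'_f/σ'_0) = 0.44×3.4/(1+1.04)×log₁₀(51.31/24.11)
    = 0.73333 × 0.328 = 0.2405 m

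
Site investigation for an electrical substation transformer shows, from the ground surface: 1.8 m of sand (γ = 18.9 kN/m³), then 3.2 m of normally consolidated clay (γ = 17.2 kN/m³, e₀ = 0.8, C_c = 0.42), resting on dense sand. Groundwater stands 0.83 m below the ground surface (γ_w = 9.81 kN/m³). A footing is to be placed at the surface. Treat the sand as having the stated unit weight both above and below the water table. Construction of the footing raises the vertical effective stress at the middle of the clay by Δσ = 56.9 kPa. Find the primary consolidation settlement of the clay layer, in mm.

S_c ≈ 306 mm

Mid-depth of clay below the ground surface: z = 1.8 + 3.2/2 = 3.4 m.
Total vertical stress at mid-clay: σ_v = 18.9×1.8 + 17.2×1.6 = 61.54 kPa.
Pore pressure: u = 9.81×(3.4 − 0.83) = 25.212 kPa.
Initial effective stress: σ'_0 = σ_v − u = 61.54 − 25.212 = 36.328 kPa.
Final effective stress: σ'_f = σ'_0 + Δσ = 36.328 + 56.9 = 93.228 kPa.
Normally consolidated clay, so the full stress increment lies on the virgin compression line:
S_c = C_c·H/(1+e₀)·log₁₀(σ'_f/σ'_0) = 0.42×3.2/(1+0.8)×log₁₀(93.228/36.328)
    = 0.74667 × 0.4093 = 0.3056 m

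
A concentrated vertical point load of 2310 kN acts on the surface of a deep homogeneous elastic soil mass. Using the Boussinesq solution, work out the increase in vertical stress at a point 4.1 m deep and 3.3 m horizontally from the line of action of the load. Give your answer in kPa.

Boussinesq vertical stress below a point load on an elastic half-space:
Δσ_z = 3P/(2πz²) · [1 + (r/z)²]^(−5/2)
r/z = 3.3/4.1 = 0.80488; [1+(r/z)²]^(−5/2) = 0.28689.
Δσ_z = 3×2310/(2π×4.1²) × 0.28689 = 65.612 × 0.28689 = 18.82 kPa

Δσ_z ≈ 18.8 kPa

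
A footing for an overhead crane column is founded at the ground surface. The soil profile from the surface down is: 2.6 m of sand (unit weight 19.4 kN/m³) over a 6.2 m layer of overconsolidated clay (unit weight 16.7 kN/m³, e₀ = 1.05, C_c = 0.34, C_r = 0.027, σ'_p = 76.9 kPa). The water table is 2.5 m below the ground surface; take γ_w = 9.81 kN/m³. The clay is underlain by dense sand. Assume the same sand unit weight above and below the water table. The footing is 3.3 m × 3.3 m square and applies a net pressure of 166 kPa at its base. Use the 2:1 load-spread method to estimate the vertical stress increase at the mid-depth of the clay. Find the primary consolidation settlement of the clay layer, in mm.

S_c ≈ 88.5 mm

Mid-depth of clay below the ground surface: z = 2.6 + 6.2/2 = 5.7 m.
Total vertical stress at mid-clay: σ_v = 19.4×2.6 + 16.7×3.1 = 102.21 kPa.
Pore pressure: u = 9.81×(5.7 − 2.5) = 31.392 kPa.
Initial effective stress: σ'_0 = σ_v − u = 102.21 − 31.392 = 70.818 kPa.
Stress increase at mid-clay by the 2:1 spreading method:
Δσ = qBL/((B+z)(L+z)) = 166×3.3×3.3/((3.3+5.7)(3.3+5.7)) = 22.318 kPa
Final effective stress: σ'_f = 70.818 + 22.318 = 93.136 kPa.
σ'_f = 93.136 > σ'_p = 76.9 kPa, so the stress path crosses the preconsolidation pressure — recompression up to σ'_p, then virgin compression beyond:
S_c = H/(1+e₀)·[C_r·log₁₀(σ'_p/σ'_0) + C_c·log₁₀(σ'_f/σ'_p)]
    = 6.2/2.05 × [0.027×log₁₀(76.9/70.818) + 0.34×log₁₀(93.136/76.9)]
    = 3.0244 × [0.00096613 + 0.028285] = 0.08847 m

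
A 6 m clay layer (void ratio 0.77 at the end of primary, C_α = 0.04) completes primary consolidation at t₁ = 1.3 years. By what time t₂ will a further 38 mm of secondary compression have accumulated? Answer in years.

S_s = C_α·H/(1+e_p)·log₁₀(t₂/t₁) ⇒ log₁₀(t₂/t₁) = S_s·(1+e_p)/(C_α·H).
log₁₀(t₂/t₁) = 0.038 × (1+0.77) / (0.04×6) = 0.2802
t₂ = t₁ × 10^0.2802 = 1.3 × 1.907 = 2.479 years

t₂ ≈ 2.48 years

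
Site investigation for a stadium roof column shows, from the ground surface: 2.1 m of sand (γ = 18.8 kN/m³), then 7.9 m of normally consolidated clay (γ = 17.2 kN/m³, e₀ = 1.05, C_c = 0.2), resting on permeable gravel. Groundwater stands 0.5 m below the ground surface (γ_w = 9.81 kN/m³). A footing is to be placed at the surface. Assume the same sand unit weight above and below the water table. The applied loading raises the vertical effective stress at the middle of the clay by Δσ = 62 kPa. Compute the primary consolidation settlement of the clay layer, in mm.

Mid-depth of clay below the ground surface: z = 2.1 + 7.9/2 = 6.05 m.
Total vertical stress at mid-clay: σ_v = 18.8×2.1 + 17.2×3.95 = 107.42 kPa.
Pore pressure: u = 9.81×(6.05 − 0.5) = 54.446 kPa.
Initial effective stress: σ'_0 = σ_v − u = 107.42 − 54.446 = 52.974 kPa.
Final effective stress: σ'_f = σ'_0 + Δσ = 52.974 + 62 = 114.97 kPa.
Normally consolidated clay, so the full stress increment lies on the virgin compression line:
S_c = C_c·H/(1+e₀)·log₁₀(σ'_f/σ'_0) = 0.2×7.9/(1+1.05)×log₁₀(114.97/52.974)
    = 0.77073 × 0.33652 = 0.2594 m

S_c ≈ 259 mm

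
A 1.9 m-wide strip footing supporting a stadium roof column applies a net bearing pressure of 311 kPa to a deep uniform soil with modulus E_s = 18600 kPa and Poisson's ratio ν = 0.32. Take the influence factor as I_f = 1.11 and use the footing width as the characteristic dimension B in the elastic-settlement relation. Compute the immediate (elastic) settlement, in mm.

S_e ≈ 31.7 mm

Immediate (elastic) settlement: S_e = q·B·(1−ν²)/E_s · I_f.
S_e = 311 × 1.9 × (1 − 0.32²) / 18600 × 1.11
    = 311 × 1.9 × 0.8976 / 18600 × 1.11
    = 0.03165 m = 31.65 mm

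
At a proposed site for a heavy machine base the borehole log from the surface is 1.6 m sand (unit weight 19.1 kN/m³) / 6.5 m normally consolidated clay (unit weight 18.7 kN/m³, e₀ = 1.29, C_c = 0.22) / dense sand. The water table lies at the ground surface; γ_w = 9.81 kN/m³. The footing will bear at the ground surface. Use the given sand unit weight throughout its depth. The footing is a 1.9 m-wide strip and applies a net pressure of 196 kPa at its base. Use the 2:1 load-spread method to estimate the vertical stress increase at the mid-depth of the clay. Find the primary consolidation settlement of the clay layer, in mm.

S_c ≈ 221 mm

Mid-depth of clay below the ground surface: z = 1.6 + 6.5/2 = 4.85 m.
Total vertical stress at mid-clay: σ_v = 19.1×1.6 + 18.7×3.25 = 91.335 kPa.
Pore pressure: u = 9.81×(4.85 − 0) = 47.578 kPa.
Initial effective stress: σ'_0 = σ_v − u = 91.335 − 47.578 = 43.757 kPa.
Stress increase at mid-clay by the 2:1 spreading method:
Δσ = qB/(B+z) = 196×1.9/(1.9+4.85) = 55.17 kPa
Final effective stress: σ'_f = σ'_0 + Δσ = 43.757 + 55.17 = 98.927 kPa.
Normally consolidated clay, so the full stress increment lies on the virgin compression line:
S_c = C_c·H/(1+e₀)·log₁₀(σ'_f/σ'_0) = 0.22×6.5/(1+1.29)×log₁₀(98.927/43.757)
    = 0.62445 × 0.35427 = 0.2212 m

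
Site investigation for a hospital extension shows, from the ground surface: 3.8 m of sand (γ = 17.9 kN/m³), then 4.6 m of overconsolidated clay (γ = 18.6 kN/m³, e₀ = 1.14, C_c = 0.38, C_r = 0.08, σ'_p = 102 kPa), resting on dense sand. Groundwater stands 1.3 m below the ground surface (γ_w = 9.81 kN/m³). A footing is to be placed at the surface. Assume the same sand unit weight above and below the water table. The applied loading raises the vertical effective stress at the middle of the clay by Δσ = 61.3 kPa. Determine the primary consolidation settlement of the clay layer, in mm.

Mid-depth of clay below the ground surface: z = 3.8 + 4.6/2 = 6.1 m.
Total vertical stress at mid-clay: σ_v = 17.9×3.8 + 18.6×2.3 = 110.8 kPa.
Pore pressure: u = 9.81×(6.1 − 1.3) = 47.088 kPa.
Initial effective stress: σ'_0 = σ_v − u = 110.8 − 47.088 = 63.712 kPa.
Final effective stress: σ'_f = 63.712 + 61.3 = 125.01 kPa.
σ'_f = 125.01 > σ'_p = 102 kPa, so the stress path crosses the preconsolidation pressure — recompression up to σ'_p, then virgin compression beyond:
S_c = H/(1+e₀)·[C_r·log₁₀(σ'_p/σ'_0) + C_c·log₁₀(σ'_f/σ'_p)]
    = 4.6/2.14 × [0.08×log₁₀(102/63.712) + 0.38×log₁₀(125.01/102)]
    = 2.1495 × [0.01635 + 0.033571] = 0.1073 m

S_c ≈ 107 mm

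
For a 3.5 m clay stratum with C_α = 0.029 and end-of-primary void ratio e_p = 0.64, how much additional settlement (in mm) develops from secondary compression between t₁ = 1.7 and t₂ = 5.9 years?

Secondary compression: S_s = C_α·H/(1+e_p)·log₁₀(t₂/t₁)
S_s = 0.029×3.5/(1+0.64)×log₁₀(5.9/1.7)
    = 0.06189 × 0.5404 = 0.03345 m

S_s ≈ 33.4 mm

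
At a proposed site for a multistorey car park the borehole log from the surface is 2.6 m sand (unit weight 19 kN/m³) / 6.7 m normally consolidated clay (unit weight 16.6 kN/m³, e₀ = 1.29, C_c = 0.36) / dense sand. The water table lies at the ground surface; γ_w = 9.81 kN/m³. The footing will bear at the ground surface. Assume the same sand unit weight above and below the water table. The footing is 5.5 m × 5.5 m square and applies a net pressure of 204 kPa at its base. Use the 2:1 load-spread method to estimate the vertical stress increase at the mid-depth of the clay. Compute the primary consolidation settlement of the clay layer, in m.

S_c ≈ 0.319 m

Mid-depth of clay below the ground surface: z = 2.6 + 6.7/2 = 5.95 m.
Total vertical stress at mid-clay: σ_v = 19×2.6 + 16.6×3.35 = 105.01 kPa.
Pore pressure: u = 9.81×(5.95 − 0) = 58.37 kPa.
Initial effective stress: σ'_0 = σ_v − u = 105.01 − 58.37 = 46.64 kPa.
Stress increase at mid-clay by the 2:1 spreading method:
Δσ = qBL/((B+z)(L+z)) = 204×5.5×5.5/((5.5+5.95)(5.5+5.95)) = 47.07 kPa
Final effective stress: σ'_f = σ'_0 + Δσ = 46.64 + 47.07 = 93.71 kPa.
Normally consolidated clay, so the full stress increment lies on the virgin compression line:
S_c = C_c·H/(1+e₀)·log₁₀(σ'_f/σ'_0) = 0.36×6.7/(1+1.29)×log₁₀(93.71/46.64)
    = 1.0533 × 0.30303 = 0.3192 m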